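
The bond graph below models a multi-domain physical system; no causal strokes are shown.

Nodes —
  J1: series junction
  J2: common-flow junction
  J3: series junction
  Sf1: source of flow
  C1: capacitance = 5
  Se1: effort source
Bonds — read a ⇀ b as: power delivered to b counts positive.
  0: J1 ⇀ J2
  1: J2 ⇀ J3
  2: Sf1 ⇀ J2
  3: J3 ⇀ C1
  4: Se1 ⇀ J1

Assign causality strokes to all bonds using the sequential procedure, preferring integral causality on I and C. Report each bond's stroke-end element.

β2 →Sf1  (source Sf1 imposes f)
β4 →J1  (Se1 (Se) sets effort on bond)
β0 →J2  (closing 1-jn rule on J1)
β1 →J2  (common-f at J2 fixed by 2)
β3 →J3  (common-f at J3 fixed by 1)

b0 →J2
b1 →J2
b2 →Sf1
b3 →J3
b4 →J1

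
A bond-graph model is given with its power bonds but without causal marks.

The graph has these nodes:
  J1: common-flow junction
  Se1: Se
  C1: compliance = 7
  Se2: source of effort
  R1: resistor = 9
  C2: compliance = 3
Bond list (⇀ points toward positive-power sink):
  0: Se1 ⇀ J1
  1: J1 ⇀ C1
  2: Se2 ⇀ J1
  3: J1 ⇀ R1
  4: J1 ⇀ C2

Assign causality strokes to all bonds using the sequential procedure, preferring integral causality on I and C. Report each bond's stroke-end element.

#0 stroke→J1
#1 stroke→J1
#2 stroke→J1
#3 stroke→R1
#4 stroke→J1

b0 →J1  (Se1: effort source, stroke at far end)
b2 →J1  (Se2 (Se) sets effort on bond)
b1 →J1  (C1 integral (e out))
b4 →J1  (prefer integral on C2)
b3 →R1  (J1 needs exactly one f-in)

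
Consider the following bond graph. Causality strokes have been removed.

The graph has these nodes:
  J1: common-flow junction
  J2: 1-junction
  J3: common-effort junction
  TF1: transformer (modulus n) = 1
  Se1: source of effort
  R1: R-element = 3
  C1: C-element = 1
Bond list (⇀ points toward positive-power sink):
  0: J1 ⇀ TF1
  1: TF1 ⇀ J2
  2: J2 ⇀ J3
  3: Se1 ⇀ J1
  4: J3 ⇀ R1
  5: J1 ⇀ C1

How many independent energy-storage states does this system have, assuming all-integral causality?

b3 stroke→J1  (Se1 fixes effort; stroke away)
b5 stroke→J1  (C1 integral (e out))
b0 stroke→TF1  (closing 1-jn rule on J1)
b1 stroke→J2  (through TF1, causality passes straight; one stroke at TF1)
b2 stroke→J3  (J2 needs exactly one f-in)
b4 stroke→R1  (J3 effort already set via bond 2)

1  (C1 all integral)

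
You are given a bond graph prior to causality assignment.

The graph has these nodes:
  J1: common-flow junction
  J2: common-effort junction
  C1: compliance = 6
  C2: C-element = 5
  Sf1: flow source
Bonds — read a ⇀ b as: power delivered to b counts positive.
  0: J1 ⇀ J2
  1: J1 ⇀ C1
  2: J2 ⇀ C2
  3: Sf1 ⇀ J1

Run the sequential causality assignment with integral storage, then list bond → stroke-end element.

β0 |J1
β1 |J1
β2 |J2
β3 |Sf1

b3 |Sf1  (Sf1 (Sf) sets flow on bond)
b0 |J1  (J1 flow already set via bond 3)
b1 |J1  (J1 flow already set via bond 3)
b2 |J2  (only one effort-in slot at J2)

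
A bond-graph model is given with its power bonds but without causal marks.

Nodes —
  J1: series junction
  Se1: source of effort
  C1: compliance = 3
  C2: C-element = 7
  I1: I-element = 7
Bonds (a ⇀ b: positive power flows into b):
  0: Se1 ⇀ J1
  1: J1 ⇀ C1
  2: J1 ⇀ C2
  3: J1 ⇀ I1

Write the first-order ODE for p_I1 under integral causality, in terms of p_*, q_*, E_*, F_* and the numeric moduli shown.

#0 |J1  (source Se1 imposes e)
#1 |J1  (C1 integral (e out))
#2 |J1  (C2: C, integral causality)
#3 |I1  (J1: last free bond brings flow in)

dp_I1/dt = E_Se1 - q_C1/3 - q_C2/7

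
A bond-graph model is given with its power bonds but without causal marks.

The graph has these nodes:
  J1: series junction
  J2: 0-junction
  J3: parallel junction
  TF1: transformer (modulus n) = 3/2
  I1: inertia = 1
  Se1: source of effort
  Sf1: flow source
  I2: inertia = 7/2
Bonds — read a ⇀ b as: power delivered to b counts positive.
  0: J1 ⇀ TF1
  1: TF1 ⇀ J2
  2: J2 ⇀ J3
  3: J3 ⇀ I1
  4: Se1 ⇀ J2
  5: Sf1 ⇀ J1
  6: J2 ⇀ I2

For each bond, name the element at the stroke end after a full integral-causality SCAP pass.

bond 0 stroke at J1
bond 1 stroke at TF1
bond 2 stroke at J3
bond 3 stroke at I1
bond 4 stroke at J2
bond 5 stroke at Sf1
bond 6 stroke at I2

β4 |J2  (Se1 (Se) sets effort on bond)
β5 |Sf1  (Sf1 fixes flow; stroke at Sf1)
β0 |J1  (common-f at J1 fixed by 5)
β1 |TF1  (common-e at J2 fixed by 4)
β2 |J3  (J2: bond 4 brought effort, rest push out)
β6 |I2  (common-e at J2 fixed by 4)
β3 |I1  (common-e at J3 fixed by 2)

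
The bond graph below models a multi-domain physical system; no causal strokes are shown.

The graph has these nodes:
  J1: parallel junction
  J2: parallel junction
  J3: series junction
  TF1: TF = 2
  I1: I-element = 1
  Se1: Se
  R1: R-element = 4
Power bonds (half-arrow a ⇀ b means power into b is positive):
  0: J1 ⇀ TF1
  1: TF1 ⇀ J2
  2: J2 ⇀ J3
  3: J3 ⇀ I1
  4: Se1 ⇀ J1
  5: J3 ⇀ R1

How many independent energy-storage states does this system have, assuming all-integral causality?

1  (I1 all integral)

β4 stroke at J1  (source Se1 imposes e)
β0 stroke at TF1  (0-jn J1 has e-setter on 4)
β1 stroke at J2  (TF TF1: opposite of bond 0)
β2 stroke at J3  (J2: bond 1 brought effort, rest push out)
β3 stroke at I1  (I1 outputs flow p/I1)
β5 stroke at J3  (common-f at J3 fixed by 3)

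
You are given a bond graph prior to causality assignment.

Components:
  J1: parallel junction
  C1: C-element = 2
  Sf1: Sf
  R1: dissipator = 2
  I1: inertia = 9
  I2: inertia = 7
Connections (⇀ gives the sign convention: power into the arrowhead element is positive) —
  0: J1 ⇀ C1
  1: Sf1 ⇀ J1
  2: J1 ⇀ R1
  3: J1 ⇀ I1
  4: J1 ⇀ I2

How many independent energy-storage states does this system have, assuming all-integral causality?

3  (C1, I1, I2 all integral)

bond 1 |Sf1  (source Sf1 imposes f)
bond 0 |J1  (prefer integral on C1)
bond 2 |R1  (0-jn J1 has e-setter on 0)
bond 3 |I1  (0-jn J1 has e-setter on 0)
bond 4 |I2  (J1: bond 0 brought effort, rest push out)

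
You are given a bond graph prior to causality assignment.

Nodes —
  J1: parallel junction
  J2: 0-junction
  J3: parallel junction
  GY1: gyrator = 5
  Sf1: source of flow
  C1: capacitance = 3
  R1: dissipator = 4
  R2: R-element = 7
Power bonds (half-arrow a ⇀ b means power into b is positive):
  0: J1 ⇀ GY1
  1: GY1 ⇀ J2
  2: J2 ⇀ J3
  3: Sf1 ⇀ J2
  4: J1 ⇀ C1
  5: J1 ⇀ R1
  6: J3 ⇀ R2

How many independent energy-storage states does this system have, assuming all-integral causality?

1  (C1 all integral)

bond 3 →Sf1  (Sf1: flow source, stroke at near end)
bond 4 →J1  (C1 integral (e out))
bond 0 →GY1  (J1 effort already set via bond 4)
bond 5 →R1  (0-jn J1 has e-setter on 4)
bond 1 →GY1  (GY1: gyrator matches bond 0)
bond 2 →J2  (only one effort-in slot at J2)
bond 6 →J3  (J3: last free bond brings effort in)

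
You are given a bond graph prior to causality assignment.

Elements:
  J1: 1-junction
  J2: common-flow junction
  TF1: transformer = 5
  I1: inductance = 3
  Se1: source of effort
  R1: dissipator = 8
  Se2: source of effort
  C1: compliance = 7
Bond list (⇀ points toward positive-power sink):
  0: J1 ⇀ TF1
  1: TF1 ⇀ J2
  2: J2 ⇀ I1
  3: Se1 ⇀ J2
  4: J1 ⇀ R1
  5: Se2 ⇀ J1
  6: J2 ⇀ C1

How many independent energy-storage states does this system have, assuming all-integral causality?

2  (C1, I1 all integral)

bond 3 stroke at J2  (source Se1 imposes e)
bond 5 stroke at J1  (source Se2 imposes e)
bond 2 stroke at I1  (I1: I, integral causality)
bond 1 stroke at J2  (1-jn J2 has f-setter on 2)
bond 6 stroke at J2  (J2: bond 2 brought flow, rest push out)
bond 0 stroke at TF1  (TF1 one-in-one-out from 1)
bond 4 stroke at J1  (common-f at J1 fixed by 0)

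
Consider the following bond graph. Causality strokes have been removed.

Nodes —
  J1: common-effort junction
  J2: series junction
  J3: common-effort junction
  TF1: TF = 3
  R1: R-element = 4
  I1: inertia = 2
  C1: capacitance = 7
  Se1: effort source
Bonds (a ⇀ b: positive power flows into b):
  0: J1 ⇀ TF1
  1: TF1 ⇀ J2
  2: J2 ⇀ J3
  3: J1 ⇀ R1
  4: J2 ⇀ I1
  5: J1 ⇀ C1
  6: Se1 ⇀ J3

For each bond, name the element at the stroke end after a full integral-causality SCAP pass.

bond 0 stroke at TF1
bond 1 stroke at J2
bond 2 stroke at J2
bond 3 stroke at R1
bond 4 stroke at I1
bond 5 stroke at J1
bond 6 stroke at J3

bond 6 stroke→J3  (Se1 (Se) sets effort on bond)
bond 2 stroke→J2  (0-jn J3 has e-setter on 6)
bond 4 stroke→I1  (prefer integral on I1)
bond 1 stroke→J2  (J2 flow already set via bond 4)
bond 0 stroke→TF1  (TF1 one-in-one-out from 1)
bond 5 stroke→J1  (C1: C, integral causality)
bond 3 stroke→R1  (J1: bond 5 brought effort, rest push out)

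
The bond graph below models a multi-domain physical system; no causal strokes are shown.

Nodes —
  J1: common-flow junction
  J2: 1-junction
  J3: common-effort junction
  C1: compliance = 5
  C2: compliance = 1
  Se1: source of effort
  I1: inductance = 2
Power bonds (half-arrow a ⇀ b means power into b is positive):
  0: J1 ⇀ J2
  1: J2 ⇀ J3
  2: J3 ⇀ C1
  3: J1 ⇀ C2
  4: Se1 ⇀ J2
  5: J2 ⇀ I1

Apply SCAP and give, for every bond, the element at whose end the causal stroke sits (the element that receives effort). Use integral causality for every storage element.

β0 →J2
β1 →J2
β2 →J3
β3 →J1
β4 →J2
β5 →I1

#4 →J2  (Se1 (Se) sets effort on bond)
#2 →J3  (prefer integral on C1)
#1 →J2  (common-e at J3 fixed by 2)
#3 →J1  (prefer integral on C2)
#0 →J2  (J1 needs exactly one f-in)
#5 →I1  (closing 1-jn rule on J2)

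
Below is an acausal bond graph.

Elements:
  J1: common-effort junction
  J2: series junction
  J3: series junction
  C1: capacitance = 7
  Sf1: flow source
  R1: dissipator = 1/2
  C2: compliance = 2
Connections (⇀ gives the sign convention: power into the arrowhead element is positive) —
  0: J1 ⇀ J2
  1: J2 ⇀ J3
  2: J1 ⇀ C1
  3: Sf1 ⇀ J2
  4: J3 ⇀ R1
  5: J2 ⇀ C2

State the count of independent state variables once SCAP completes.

b3 |Sf1  (Sf1: flow source, stroke at near end)
b0 |J2  (1-jn J2 has f-setter on 3)
b1 |J2  (common-f at J2 fixed by 3)
b5 |J2  (J2: bond 3 brought flow, rest push out)
b4 |J3  (1-jn J3 has f-setter on 1)
b2 |J1  (J1 needs exactly one e-in)

2  (C1, C2 all integral)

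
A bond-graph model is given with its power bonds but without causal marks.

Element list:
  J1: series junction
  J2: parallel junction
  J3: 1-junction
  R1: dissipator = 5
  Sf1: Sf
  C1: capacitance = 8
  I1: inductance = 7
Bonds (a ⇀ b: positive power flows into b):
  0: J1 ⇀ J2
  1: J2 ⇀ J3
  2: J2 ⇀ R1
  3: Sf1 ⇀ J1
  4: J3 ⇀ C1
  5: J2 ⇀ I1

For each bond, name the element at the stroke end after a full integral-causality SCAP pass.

#0 →J1
#1 →J2
#2 →R1
#3 →Sf1
#4 →J3
#5 →I1

#3 →Sf1  (Sf1 fixes flow; stroke at Sf1)
#0 →J1  (common-f at J1 fixed by 3)
#4 →J3  (prefer integral on C1)
#1 →J2  (closing 1-jn rule on J3)
#2 →R1  (common-e at J2 fixed by 1)
#5 →I1  (J2 effort already set via bond 1)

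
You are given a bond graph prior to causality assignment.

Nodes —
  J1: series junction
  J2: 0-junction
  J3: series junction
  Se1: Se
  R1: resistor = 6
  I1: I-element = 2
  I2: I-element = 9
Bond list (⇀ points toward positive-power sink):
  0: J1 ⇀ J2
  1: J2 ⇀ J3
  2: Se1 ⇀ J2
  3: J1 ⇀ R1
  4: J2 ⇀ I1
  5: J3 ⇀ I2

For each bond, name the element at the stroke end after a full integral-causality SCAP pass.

β2 |J2  (source Se1 imposes e)
β0 |J1  (common-e at J2 fixed by 2)
β1 |J3  (0-jn J2 has e-setter on 2)
β4 |I1  (common-e at J2 fixed by 2)
β5 |I2  (J3: last free bond brings flow in)
β3 |R1  (J1: last free bond brings flow in)

bond 0 stroke at J1
bond 1 stroke at J3
bond 2 stroke at J2
bond 3 stroke at R1
bond 4 stroke at I1
bond 5 stroke at I2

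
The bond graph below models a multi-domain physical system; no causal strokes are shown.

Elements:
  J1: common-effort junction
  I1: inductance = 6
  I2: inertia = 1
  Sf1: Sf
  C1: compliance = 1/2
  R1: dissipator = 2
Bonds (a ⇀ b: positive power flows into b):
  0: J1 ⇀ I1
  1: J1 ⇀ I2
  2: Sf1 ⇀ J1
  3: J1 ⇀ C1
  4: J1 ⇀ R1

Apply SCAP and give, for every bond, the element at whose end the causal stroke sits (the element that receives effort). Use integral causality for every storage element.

β2 stroke→Sf1  (Sf1 fixes flow; stroke at Sf1)
β0 stroke→I1  (I1 outputs flow p/I1)
β1 stroke→I2  (prefer integral on I2)
β3 stroke→J1  (prefer integral on C1)
β4 stroke→R1  (0-jn J1 has e-setter on 3)

β0 stroke→I1
β1 stroke→I2
β2 stroke→Sf1
β3 stroke→J1
β4 stroke→R1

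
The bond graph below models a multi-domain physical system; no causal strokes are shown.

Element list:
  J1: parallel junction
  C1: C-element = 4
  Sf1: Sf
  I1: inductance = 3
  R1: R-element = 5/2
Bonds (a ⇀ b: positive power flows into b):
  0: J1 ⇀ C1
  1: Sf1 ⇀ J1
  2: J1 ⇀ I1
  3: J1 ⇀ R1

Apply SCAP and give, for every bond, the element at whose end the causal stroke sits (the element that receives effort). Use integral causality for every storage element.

bond 0 stroke→J1
bond 1 stroke→Sf1
bond 2 stroke→I1
bond 3 stroke→R1

bond 1 stroke→Sf1  (source Sf1 imposes f)
bond 0 stroke→J1  (C1 outputs effort q/C1)
bond 2 stroke→I1  (J1: bond 0 brought effort, rest push out)
bond 3 stroke→R1  (0-jn J1 has e-setter on 0)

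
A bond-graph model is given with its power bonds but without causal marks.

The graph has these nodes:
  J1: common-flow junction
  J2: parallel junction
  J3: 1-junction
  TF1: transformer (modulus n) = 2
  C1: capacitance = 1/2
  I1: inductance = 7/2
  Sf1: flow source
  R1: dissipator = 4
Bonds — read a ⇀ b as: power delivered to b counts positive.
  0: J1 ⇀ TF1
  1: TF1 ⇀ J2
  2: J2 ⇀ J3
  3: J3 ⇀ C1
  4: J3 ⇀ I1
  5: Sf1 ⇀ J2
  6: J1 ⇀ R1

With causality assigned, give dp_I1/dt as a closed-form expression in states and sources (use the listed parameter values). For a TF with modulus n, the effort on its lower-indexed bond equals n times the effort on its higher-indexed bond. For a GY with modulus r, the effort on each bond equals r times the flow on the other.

dp_I1/dt = F_Sf1 - 2*p_I1/7 - 2*q_C1

β5 →Sf1  (Sf1 fixes flow; stroke at Sf1)
β3 →J3  (C1: C, integral causality)
β4 →I1  (prefer integral on I1)
β2 →J3  (J3: bond 4 brought flow, rest push out)
β1 →J2  (J2 needs exactly one e-in)
β0 →TF1  (TF1 one-in-one-out from 1)
β6 →J1  (common-f at J1 fixed by 0)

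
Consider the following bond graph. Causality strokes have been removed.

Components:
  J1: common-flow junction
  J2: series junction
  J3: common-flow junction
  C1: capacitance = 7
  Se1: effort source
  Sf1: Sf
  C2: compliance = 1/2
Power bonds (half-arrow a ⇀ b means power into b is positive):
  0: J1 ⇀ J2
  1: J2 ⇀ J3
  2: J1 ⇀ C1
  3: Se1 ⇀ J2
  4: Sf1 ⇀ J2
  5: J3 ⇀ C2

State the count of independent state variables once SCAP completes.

b3 |J2  (source Se1 imposes e)
b4 |Sf1  (Sf1 (Sf) sets flow on bond)
b0 |J2  (J2: bond 4 brought flow, rest push out)
b1 |J2  (1-jn J2 has f-setter on 4)
b5 |J3  (1-jn J3 has f-setter on 1)
b2 |J1  (common-f at J1 fixed by 0)

2  (C1, C2 all integral)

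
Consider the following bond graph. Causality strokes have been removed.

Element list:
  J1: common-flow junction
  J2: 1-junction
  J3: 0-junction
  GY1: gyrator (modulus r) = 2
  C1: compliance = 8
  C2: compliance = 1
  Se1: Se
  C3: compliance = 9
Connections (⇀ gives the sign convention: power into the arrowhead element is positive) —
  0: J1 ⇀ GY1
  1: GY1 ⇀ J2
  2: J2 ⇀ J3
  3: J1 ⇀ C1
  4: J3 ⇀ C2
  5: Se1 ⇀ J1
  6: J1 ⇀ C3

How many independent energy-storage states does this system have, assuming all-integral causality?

b5 |J1  (Se1 fixes effort; stroke away)
b3 |J1  (C1 integral (e out))
b4 |J3  (C2 integral (e out))
b2 |J2  (J3 effort already set via bond 4)
b1 |GY1  (only one flow-in slot at J2)
b0 |GY1  (GY GY1: same side as bond 1)
b6 |J1  (1-jn J1 has f-setter on 0)

3  (C1, C2, C3 all integral)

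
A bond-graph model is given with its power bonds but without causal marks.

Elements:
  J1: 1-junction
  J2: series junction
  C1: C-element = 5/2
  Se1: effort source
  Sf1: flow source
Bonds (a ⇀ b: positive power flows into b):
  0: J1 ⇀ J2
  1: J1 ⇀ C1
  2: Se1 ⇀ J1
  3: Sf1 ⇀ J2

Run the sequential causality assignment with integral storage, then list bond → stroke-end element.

#0 stroke at J2
#1 stroke at J1
#2 stroke at J1
#3 stroke at Sf1

#2 stroke→J1  (Se1 fixes effort; stroke away)
#3 stroke→Sf1  (Sf1 fixes flow; stroke at Sf1)
#0 stroke→J2  (J2 flow already set via bond 3)
#1 stroke→J1  (common-f at J1 fixed by 0)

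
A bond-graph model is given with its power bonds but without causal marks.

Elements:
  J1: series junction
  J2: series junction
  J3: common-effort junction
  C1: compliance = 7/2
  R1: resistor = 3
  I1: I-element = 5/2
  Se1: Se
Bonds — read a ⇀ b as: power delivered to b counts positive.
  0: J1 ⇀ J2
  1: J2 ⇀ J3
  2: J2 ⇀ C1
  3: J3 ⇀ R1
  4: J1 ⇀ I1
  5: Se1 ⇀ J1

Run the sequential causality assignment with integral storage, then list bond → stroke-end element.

β0 |J1
β1 |J2
β2 |J2
β3 |J3
β4 |I1
β5 |J1

bond 5 →J1  (Se1 fixes effort; stroke away)
bond 2 →J2  (C1: C, integral causality)
bond 4 →I1  (I1: I, integral causality)
bond 0 →J1  (1-jn J1 has f-setter on 4)
bond 1 →J2  (common-f at J2 fixed by 0)
bond 3 →J3  (closing 0-jn rule on J3)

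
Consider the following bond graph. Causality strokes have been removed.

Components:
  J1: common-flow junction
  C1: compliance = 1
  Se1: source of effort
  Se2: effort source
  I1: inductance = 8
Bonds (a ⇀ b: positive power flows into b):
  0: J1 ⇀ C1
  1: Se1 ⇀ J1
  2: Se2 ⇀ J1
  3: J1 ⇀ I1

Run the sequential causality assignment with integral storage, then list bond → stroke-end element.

#1 →J1  (source Se1 imposes e)
#2 →J1  (Se2 fixes effort; stroke away)
#0 →J1  (C1 outputs effort q/C1)
#3 →I1  (only one flow-in slot at J1)

b0 →J1
b1 →J1
b2 →J1
b3 →I1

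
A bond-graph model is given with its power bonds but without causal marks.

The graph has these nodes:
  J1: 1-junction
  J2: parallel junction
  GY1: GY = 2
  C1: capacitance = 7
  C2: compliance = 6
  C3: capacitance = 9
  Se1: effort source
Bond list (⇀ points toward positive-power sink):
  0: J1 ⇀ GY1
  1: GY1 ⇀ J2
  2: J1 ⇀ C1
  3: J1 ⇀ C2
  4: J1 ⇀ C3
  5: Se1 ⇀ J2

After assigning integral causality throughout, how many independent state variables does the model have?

3  (C1, C2, C3 all integral)

bond 5 →J2  (Se1: effort source, stroke at far end)
bond 1 →GY1  (0-jn J2 has e-setter on 5)
bond 0 →GY1  (GY1 both-in/both-out from 1)
bond 2 →J1  (J1: bond 0 brought flow, rest push out)
bond 3 →J1  (1-jn J1 has f-setter on 0)
bond 4 →J1  (common-f at J1 fixed by 0)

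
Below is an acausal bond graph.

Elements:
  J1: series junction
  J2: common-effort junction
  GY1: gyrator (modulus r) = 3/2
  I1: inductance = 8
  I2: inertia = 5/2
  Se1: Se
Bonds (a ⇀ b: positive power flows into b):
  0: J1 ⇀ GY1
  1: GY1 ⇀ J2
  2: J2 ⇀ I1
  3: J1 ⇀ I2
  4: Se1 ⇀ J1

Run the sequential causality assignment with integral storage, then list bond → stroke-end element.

b0 stroke at J1
b1 stroke at J2
b2 stroke at I1
b3 stroke at I2
b4 stroke at J1

b4 stroke at J1  (Se1: effort source, stroke at far end)
b2 stroke at I1  (I1 outputs flow p/I1)
b1 stroke at J2  (only one effort-in slot at J2)
b0 stroke at J1  (through GY1, causality inverts; strokes same side of GY1)
b3 stroke at I2  (J1 needs exactly one f-in)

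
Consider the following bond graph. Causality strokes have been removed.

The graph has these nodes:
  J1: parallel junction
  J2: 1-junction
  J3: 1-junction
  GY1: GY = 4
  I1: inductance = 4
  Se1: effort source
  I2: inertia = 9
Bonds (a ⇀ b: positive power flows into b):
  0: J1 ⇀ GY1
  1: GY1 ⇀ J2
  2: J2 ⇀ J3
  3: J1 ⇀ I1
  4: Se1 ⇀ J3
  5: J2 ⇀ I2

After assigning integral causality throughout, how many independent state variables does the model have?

2  (I1, I2 all integral)

#4 stroke at J3  (Se1 fixes effort; stroke away)
#2 stroke at J2  (closing 1-jn rule on J3)
#3 stroke at I1  (I1 outputs flow p/I1)
#0 stroke at J1  (only one effort-in slot at J1)
#1 stroke at J2  (GY1 both-in/both-out from 0)
#5 stroke at I2  (J2: last free bond brings flow in)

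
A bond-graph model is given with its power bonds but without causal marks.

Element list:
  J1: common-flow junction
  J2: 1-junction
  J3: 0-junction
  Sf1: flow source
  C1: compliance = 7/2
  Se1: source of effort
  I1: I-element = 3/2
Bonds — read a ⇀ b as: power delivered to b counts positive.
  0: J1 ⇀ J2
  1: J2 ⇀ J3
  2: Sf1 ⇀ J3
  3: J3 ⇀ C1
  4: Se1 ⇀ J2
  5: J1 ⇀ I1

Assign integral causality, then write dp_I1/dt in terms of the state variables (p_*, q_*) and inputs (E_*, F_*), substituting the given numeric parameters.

β2 |Sf1  (source Sf1 imposes f)
β4 |J2  (Se1: effort source, stroke at far end)
β3 |J3  (prefer integral on C1)
β1 |J2  (common-e at J3 fixed by 3)
β0 |J1  (only one flow-in slot at J2)
β5 |I1  (J1: last free bond brings flow in)

dp_I1/dt = E_Se1 - 2*q_C1/7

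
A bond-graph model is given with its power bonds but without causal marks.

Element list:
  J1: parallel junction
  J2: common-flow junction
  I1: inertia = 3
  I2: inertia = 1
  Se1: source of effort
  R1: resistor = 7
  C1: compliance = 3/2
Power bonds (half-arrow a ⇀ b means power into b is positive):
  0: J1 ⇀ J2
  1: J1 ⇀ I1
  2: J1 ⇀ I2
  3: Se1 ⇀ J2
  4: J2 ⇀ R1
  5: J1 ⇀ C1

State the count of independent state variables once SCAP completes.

3  (C1, I1, I2 all integral)

#3 →J2  (Se1: effort source, stroke at far end)
#1 →I1  (prefer integral on I1)
#2 →I2  (I2 integral (f out))
#5 →J1  (C1: C, integral causality)
#0 →J2  (J1 effort already set via bond 5)
#4 →R1  (J2 needs exactly one f-in)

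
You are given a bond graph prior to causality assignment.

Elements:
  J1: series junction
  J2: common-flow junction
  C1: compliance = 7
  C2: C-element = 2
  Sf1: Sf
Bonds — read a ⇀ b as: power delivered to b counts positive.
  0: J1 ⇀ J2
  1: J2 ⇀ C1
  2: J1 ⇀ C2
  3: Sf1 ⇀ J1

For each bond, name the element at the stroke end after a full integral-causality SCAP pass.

β0 stroke→J1
β1 stroke→J2
β2 stroke→J1
β3 stroke→Sf1

#3 →Sf1  (source Sf1 imposes f)
#0 →J1  (common-f at J1 fixed by 3)
#2 →J1  (common-f at J1 fixed by 3)
#1 →J2  (1-jn J2 has f-setter on 0)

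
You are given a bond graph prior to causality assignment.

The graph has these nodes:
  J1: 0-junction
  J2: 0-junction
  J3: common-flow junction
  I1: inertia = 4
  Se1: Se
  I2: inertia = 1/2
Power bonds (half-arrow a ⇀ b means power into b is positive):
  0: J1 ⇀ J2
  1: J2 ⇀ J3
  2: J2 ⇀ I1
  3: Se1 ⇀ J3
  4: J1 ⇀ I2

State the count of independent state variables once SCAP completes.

#3 stroke→J3  (Se1 fixes effort; stroke away)
#1 stroke→J2  (J3: last free bond brings flow in)
#0 stroke→J1  (J2 effort already set via bond 1)
#2 stroke→I1  (common-e at J2 fixed by 1)
#4 stroke→I2  (common-e at J1 fixed by 0)

2  (I1, I2 all integral)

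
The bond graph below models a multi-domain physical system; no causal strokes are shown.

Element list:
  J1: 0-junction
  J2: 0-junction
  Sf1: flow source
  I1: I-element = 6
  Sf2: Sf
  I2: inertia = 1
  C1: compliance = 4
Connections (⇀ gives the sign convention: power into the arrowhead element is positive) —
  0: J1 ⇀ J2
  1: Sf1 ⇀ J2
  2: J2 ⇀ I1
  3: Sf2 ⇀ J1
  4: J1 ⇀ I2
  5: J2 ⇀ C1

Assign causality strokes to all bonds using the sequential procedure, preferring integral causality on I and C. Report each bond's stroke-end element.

b0 stroke→J1
b1 stroke→Sf1
b2 stroke→I1
b3 stroke→Sf2
b4 stroke→I2
b5 stroke→J2

b1 stroke→Sf1  (source Sf1 imposes f)
b3 stroke→Sf2  (Sf2 (Sf) sets flow on bond)
b2 stroke→I1  (prefer integral on I1)
b4 stroke→I2  (I2 integral (f out))
b0 stroke→J1  (J1: last free bond brings effort in)
b5 stroke→J2  (closing 0-jn rule on J2)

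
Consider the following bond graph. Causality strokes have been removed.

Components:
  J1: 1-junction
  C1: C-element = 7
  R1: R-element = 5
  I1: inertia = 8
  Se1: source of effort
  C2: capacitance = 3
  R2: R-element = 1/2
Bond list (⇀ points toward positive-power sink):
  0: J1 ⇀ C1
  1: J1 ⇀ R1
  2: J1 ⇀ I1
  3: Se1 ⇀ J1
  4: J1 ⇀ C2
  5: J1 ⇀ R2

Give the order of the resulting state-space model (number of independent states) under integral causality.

bond 3 stroke→J1  (source Se1 imposes e)
bond 0 stroke→J1  (C1 outputs effort q/C1)
bond 2 stroke→I1  (I1 integral (f out))
bond 1 stroke→J1  (J1: bond 2 brought flow, rest push out)
bond 4 stroke→J1  (1-jn J1 has f-setter on 2)
bond 5 stroke→J1  (common-f at J1 fixed by 2)

3  (C1, C2, I1 all integral)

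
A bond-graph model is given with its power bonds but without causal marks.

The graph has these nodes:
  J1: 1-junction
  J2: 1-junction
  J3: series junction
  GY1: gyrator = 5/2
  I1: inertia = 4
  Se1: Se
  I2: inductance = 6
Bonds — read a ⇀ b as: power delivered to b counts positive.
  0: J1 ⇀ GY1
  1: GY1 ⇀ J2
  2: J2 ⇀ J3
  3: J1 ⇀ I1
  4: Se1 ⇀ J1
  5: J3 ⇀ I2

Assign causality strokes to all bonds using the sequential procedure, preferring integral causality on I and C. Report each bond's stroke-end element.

bond 0 |J1
bond 1 |J2
bond 2 |J3
bond 3 |I1
bond 4 |J1
bond 5 |I2

bond 4 |J1  (Se1: effort source, stroke at far end)
bond 3 |I1  (I1 integral (f out))
bond 0 |J1  (1-jn J1 has f-setter on 3)
bond 1 |J2  (GY GY1: same side as bond 0)
bond 2 |J3  (only one flow-in slot at J2)
bond 5 |I2  (only one flow-in slot at J3)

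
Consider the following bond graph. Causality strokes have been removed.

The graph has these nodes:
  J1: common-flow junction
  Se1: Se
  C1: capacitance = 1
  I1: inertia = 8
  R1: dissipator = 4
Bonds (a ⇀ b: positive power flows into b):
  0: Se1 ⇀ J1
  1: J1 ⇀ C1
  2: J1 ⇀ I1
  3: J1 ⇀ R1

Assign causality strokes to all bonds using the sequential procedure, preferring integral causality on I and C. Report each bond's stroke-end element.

#0 stroke→J1
#1 stroke→J1
#2 stroke→I1
#3 stroke→J1

bond 0 →J1  (Se1: effort source, stroke at far end)
bond 1 →J1  (C1: C, integral causality)
bond 2 →I1  (prefer integral on I1)
bond 3 →J1  (1-jn J1 has f-setter on 2)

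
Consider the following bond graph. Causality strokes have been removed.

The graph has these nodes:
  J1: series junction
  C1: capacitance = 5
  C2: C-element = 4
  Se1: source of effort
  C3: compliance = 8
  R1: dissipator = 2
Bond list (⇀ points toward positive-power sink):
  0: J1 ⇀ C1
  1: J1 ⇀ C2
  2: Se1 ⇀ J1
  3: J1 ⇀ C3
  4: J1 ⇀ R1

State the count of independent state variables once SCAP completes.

b2 stroke at J1  (Se1: effort source, stroke at far end)
b0 stroke at J1  (C1 integral (e out))
b1 stroke at J1  (C2 integral (e out))
b3 stroke at J1  (prefer integral on C3)
b4 stroke at R1  (only one flow-in slot at J1)

3  (C1, C2, C3 all integral)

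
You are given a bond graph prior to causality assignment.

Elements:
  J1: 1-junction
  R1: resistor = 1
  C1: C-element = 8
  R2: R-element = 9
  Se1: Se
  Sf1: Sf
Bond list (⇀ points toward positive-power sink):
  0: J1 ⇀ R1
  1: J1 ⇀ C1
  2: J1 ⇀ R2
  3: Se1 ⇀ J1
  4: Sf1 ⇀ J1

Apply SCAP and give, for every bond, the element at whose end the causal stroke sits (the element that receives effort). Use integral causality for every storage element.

#0 stroke→J1
#1 stroke→J1
#2 stroke→J1
#3 stroke→J1
#4 stroke→Sf1

b3 |J1  (source Se1 imposes e)
b4 |Sf1  (source Sf1 imposes f)
b0 |J1  (common-f at J1 fixed by 4)
b1 |J1  (1-jn J1 has f-setter on 4)
b2 |J1  (J1: bond 4 brought flow, rest push out)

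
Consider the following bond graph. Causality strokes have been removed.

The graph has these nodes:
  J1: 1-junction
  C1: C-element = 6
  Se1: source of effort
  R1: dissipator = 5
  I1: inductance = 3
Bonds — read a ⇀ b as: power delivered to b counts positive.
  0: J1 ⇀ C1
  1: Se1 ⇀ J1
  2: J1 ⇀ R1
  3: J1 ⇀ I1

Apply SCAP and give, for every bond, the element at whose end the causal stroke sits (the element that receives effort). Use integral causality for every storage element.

bond 0 |J1
bond 1 |J1
bond 2 |J1
bond 3 |I1

β1 stroke→J1  (Se1: effort source, stroke at far end)
β0 stroke→J1  (C1 integral (e out))
β3 stroke→I1  (prefer integral on I1)
β2 stroke→J1  (J1: bond 3 brought flow, rest push out)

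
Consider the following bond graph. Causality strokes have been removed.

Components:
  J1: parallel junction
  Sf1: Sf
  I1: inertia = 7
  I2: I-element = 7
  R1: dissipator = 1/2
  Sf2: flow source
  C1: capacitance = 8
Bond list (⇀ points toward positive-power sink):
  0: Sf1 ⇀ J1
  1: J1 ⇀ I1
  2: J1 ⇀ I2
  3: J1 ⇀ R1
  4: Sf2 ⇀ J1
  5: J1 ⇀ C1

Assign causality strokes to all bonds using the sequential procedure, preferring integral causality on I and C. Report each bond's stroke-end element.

b0 stroke→Sf1
b1 stroke→I1
b2 stroke→I2
b3 stroke→R1
b4 stroke→Sf2
b5 stroke→J1

#0 |Sf1  (Sf1 (Sf) sets flow on bond)
#4 |Sf2  (source Sf2 imposes f)
#1 |I1  (I1 integral (f out))
#2 |I2  (I2 integral (f out))
#5 |J1  (C1 integral (e out))
#3 |R1  (common-e at J1 fixed by 5)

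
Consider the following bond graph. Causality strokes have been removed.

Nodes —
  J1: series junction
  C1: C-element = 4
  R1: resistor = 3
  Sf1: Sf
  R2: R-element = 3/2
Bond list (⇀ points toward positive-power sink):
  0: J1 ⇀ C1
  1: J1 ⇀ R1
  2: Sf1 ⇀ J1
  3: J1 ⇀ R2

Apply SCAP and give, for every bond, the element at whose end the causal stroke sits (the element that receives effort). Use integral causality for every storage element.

#2 →Sf1  (Sf1: flow source, stroke at near end)
#0 →J1  (J1: bond 2 brought flow, rest push out)
#1 →J1  (J1 flow already set via bond 2)
#3 →J1  (J1 flow already set via bond 2)

#0 stroke→J1
#1 stroke→J1
#2 stroke→Sf1
#3 stroke→J1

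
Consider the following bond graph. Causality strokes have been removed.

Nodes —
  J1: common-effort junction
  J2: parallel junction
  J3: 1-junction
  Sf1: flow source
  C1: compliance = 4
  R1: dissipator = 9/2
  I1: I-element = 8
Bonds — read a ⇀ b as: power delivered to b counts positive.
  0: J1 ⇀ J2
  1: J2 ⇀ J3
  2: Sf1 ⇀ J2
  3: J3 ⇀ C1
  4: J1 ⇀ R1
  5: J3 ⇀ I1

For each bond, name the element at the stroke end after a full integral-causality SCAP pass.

β2 |Sf1  (Sf1 (Sf) sets flow on bond)
β3 |J3  (C1: C, integral causality)
β5 |I1  (I1: I, integral causality)
β1 |J3  (1-jn J3 has f-setter on 5)
β0 |J2  (closing 0-jn rule on J2)
β4 |J1  (only one effort-in slot at J1)

β0 stroke at J2
β1 stroke at J3
β2 stroke at Sf1
β3 stroke at J3
β4 stroke at J1
β5 stroke at I1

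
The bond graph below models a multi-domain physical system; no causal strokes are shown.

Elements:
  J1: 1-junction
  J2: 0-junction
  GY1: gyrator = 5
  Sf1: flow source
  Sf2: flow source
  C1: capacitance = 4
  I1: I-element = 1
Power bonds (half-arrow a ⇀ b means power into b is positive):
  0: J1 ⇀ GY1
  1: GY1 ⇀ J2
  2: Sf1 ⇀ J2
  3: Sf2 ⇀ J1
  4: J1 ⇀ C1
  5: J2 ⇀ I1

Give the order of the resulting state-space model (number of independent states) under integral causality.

bond 2 →Sf1  (Sf1 fixes flow; stroke at Sf1)
bond 3 →Sf2  (Sf2 fixes flow; stroke at Sf2)
bond 0 →J1  (common-f at J1 fixed by 3)
bond 4 →J1  (1-jn J1 has f-setter on 3)
bond 1 →J2  (GY1 both-in/both-out from 0)
bond 5 →I1  (0-jn J2 has e-setter on 1)

2  (C1, I1 all integral)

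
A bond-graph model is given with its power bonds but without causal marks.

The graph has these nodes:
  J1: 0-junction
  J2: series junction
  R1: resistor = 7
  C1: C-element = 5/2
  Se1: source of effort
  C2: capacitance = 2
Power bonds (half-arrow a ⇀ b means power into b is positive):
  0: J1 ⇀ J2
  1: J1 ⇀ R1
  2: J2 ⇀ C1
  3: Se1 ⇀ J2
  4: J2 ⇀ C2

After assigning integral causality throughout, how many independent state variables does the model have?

β3 |J2  (Se1 (Se) sets effort on bond)
β2 |J2  (C1 outputs effort q/C1)
β4 |J2  (prefer integral on C2)
β0 |J1  (only one flow-in slot at J2)
β1 |R1  (common-e at J1 fixed by 0)

2  (C1, C2 all integral)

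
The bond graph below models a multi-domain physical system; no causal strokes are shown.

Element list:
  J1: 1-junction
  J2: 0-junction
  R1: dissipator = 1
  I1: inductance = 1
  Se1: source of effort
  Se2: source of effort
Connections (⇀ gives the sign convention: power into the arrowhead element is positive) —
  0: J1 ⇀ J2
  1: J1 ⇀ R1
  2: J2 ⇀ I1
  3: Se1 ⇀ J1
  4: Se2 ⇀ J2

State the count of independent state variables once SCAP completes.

#3 |J1  (Se1 fixes effort; stroke away)
#4 |J2  (Se2 (Se) sets effort on bond)
#0 |J1  (0-jn J2 has e-setter on 4)
#2 |I1  (common-e at J2 fixed by 4)
#1 |R1  (J1 needs exactly one f-in)

1  (I1 all integral)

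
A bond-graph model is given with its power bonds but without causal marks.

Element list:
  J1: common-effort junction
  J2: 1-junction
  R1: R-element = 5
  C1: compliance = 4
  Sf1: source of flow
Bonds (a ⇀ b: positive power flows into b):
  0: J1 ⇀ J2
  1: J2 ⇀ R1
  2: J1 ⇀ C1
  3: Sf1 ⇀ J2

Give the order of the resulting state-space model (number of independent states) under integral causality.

1  (C1 all integral)

b3 stroke→Sf1  (Sf1 (Sf) sets flow on bond)
b0 stroke→J2  (J2: bond 3 brought flow, rest push out)
b1 stroke→J2  (common-f at J2 fixed by 3)
b2 stroke→J1  (J1: last free bond brings effort in)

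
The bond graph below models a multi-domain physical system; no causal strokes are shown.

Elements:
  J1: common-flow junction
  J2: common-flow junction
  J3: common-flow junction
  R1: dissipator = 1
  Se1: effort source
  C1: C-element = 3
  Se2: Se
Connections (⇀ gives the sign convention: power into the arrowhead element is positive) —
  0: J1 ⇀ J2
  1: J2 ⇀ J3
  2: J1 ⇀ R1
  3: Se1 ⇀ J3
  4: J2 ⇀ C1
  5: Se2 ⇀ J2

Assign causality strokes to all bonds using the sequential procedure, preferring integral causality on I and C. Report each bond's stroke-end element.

#0 stroke at J1
#1 stroke at J2
#2 stroke at R1
#3 stroke at J3
#4 stroke at J2
#5 stroke at J2

bond 3 stroke at J3  (Se1 fixes effort; stroke away)
bond 5 stroke at J2  (Se2: effort source, stroke at far end)
bond 1 stroke at J2  (J3 needs exactly one f-in)
bond 4 stroke at J2  (C1 integral (e out))
bond 0 stroke at J1  (J2: last free bond brings flow in)
bond 2 stroke at R1  (only one flow-in slot at J1)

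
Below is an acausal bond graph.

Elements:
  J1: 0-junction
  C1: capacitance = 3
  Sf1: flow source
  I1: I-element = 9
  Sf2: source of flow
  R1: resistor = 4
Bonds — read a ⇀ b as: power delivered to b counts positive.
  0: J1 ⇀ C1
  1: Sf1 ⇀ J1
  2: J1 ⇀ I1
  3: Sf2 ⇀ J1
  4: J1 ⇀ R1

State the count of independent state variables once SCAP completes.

2  (C1, I1 all integral)

b1 |Sf1  (source Sf1 imposes f)
b3 |Sf2  (Sf2 fixes flow; stroke at Sf2)
b0 |J1  (C1 integral (e out))
b2 |I1  (J1: bond 0 brought effort, rest push out)
b4 |R1  (0-jn J1 has e-setter on 0)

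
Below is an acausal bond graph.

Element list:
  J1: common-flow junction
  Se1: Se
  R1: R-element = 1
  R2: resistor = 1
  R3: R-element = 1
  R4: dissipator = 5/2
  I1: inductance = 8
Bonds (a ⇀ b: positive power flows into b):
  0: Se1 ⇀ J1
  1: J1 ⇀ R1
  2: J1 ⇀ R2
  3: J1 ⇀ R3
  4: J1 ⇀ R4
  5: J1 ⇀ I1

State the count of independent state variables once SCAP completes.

1  (I1 all integral)

β0 stroke at J1  (Se1 (Se) sets effort on bond)
β5 stroke at I1  (I1 outputs flow p/I1)
β1 stroke at J1  (1-jn J1 has f-setter on 5)
β2 stroke at J1  (1-jn J1 has f-setter on 5)
β3 stroke at J1  (1-jn J1 has f-setter on 5)
β4 stroke at J1  (J1 flow already set via bond 5)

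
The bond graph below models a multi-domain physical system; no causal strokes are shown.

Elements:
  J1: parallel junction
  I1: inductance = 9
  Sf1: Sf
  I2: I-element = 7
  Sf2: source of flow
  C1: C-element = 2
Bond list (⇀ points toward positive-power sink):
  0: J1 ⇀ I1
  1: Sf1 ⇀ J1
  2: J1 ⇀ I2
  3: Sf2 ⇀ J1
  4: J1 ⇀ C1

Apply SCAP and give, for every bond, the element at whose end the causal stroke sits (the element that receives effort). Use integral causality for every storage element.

b0 |I1
b1 |Sf1
b2 |I2
b3 |Sf2
b4 |J1

β1 →Sf1  (source Sf1 imposes f)
β3 →Sf2  (Sf2: flow source, stroke at near end)
β0 →I1  (I1 outputs flow p/I1)
β2 →I2  (prefer integral on I2)
β4 →J1  (J1: last free bond brings effort in)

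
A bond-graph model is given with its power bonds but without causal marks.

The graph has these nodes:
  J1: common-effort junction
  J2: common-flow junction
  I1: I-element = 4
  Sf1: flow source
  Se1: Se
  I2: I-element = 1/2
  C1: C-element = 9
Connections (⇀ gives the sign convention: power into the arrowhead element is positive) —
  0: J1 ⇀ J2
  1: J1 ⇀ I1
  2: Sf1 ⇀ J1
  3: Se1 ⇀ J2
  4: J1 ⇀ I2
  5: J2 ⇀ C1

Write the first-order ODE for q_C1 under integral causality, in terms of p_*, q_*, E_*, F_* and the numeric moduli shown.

b2 →Sf1  (Sf1 (Sf) sets flow on bond)
b3 →J2  (Se1 fixes effort; stroke away)
b1 →I1  (I1 integral (f out))
b4 →I2  (I2 outputs flow p/I2)
b0 →J1  (closing 0-jn rule on J1)
b5 →J2  (1-jn J2 has f-setter on 0)

dq_C1/dt = F_Sf1 - p_I1/4 - 2*p_I2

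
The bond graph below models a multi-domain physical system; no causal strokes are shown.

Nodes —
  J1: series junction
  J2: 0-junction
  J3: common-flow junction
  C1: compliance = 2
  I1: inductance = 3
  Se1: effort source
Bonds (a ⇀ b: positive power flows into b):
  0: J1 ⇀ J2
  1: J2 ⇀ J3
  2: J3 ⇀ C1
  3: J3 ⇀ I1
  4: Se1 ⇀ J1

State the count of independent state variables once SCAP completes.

2  (C1, I1 all integral)

b4 →J1  (Se1 fixes effort; stroke away)
b0 →J2  (J1 needs exactly one f-in)
b1 →J3  (J2: bond 0 brought effort, rest push out)
b2 →J3  (C1: C, integral causality)
b3 →I1  (only one flow-in slot at J3)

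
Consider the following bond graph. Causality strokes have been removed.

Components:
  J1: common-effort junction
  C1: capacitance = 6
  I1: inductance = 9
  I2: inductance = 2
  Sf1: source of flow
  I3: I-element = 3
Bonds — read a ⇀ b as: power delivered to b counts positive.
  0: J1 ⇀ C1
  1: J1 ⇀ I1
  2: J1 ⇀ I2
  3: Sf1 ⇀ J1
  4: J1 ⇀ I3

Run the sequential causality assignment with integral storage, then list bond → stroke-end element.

b0 |J1
b1 |I1
b2 |I2
b3 |Sf1
b4 |I3

bond 3 |Sf1  (source Sf1 imposes f)
bond 0 |J1  (C1 outputs effort q/C1)
bond 1 |I1  (J1 effort already set via bond 0)
bond 2 |I2  (J1: bond 0 brought effort, rest push out)
bond 4 |I3  (common-e at J1 fixed by 0)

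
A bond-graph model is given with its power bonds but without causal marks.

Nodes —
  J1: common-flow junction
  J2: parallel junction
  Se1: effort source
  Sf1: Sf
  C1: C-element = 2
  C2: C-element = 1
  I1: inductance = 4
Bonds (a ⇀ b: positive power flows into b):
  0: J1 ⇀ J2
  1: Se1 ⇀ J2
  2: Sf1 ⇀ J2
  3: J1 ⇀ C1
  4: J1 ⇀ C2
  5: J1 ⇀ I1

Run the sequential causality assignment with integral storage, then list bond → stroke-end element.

bond 1 stroke→J2  (source Se1 imposes e)
bond 2 stroke→Sf1  (Sf1: flow source, stroke at near end)
bond 0 stroke→J1  (0-jn J2 has e-setter on 1)
bond 3 stroke→J1  (C1 outputs effort q/C1)
bond 4 stroke→J1  (C2 outputs effort q/C2)
bond 5 stroke→I1  (only one flow-in slot at J1)

#0 →J1
#1 →J2
#2 →Sf1
#3 →J1
#4 →J1
#5 →I1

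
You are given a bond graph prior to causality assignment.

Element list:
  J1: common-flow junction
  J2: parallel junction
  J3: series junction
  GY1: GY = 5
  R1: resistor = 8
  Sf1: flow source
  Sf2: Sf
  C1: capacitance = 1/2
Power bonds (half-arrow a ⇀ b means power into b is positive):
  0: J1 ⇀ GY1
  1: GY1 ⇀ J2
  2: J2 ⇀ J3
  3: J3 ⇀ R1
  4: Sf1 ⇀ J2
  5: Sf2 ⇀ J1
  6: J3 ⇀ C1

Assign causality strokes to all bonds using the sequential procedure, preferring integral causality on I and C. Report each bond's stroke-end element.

β0 stroke→J1
β1 stroke→J2
β2 stroke→J3
β3 stroke→R1
β4 stroke→Sf1
β5 stroke→Sf2
β6 stroke→J3

#4 stroke at Sf1  (source Sf1 imposes f)
#5 stroke at Sf2  (Sf2: flow source, stroke at near end)
#0 stroke at J1  (J1 flow already set via bond 5)
#1 stroke at J2  (GY1 both-in/both-out from 0)
#2 stroke at J3  (J2: bond 1 brought effort, rest push out)
#6 stroke at J3  (C1 outputs effort q/C1)
#3 stroke at R1  (only one flow-in slot at J3)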